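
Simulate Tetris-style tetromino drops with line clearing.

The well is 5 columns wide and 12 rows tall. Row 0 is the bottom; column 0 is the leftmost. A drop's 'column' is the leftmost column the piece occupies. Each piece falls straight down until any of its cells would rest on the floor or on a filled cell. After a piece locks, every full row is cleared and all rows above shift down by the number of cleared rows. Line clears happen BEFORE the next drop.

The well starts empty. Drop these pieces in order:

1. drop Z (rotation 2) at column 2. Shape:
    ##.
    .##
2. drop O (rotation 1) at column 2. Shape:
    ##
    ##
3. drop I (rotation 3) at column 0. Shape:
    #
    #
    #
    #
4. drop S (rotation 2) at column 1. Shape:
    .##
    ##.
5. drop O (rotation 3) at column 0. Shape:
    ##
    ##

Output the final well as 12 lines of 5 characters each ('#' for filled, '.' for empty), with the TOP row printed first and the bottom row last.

Answer: .....
.....
.....
.....
.....
##...
####.
.##..
#.##.
#.##.
#.##.
#..##

Derivation:
Drop 1: Z rot2 at col 2 lands with bottom-row=0; cleared 0 line(s) (total 0); column heights now [0 0 2 2 1], max=2
Drop 2: O rot1 at col 2 lands with bottom-row=2; cleared 0 line(s) (total 0); column heights now [0 0 4 4 1], max=4
Drop 3: I rot3 at col 0 lands with bottom-row=0; cleared 0 line(s) (total 0); column heights now [4 0 4 4 1], max=4
Drop 4: S rot2 at col 1 lands with bottom-row=4; cleared 0 line(s) (total 0); column heights now [4 5 6 6 1], max=6
Drop 5: O rot3 at col 0 lands with bottom-row=5; cleared 0 line(s) (total 0); column heights now [7 7 6 6 1], max=7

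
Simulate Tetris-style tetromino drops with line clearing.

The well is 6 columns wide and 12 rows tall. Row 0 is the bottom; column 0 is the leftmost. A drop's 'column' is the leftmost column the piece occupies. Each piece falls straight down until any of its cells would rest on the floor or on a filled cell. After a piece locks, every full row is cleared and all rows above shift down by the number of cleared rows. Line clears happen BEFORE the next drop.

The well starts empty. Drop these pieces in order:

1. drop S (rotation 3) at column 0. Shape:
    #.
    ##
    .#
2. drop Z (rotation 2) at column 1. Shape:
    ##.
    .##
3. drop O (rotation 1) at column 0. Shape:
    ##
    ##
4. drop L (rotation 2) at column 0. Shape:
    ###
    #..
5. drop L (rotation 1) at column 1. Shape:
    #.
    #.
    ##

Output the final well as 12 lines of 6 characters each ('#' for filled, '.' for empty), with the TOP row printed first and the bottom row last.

Answer: ......
......
.#....
.#....
.##...
###...
#.....
##....
##....
###...
####..
.#....

Derivation:
Drop 1: S rot3 at col 0 lands with bottom-row=0; cleared 0 line(s) (total 0); column heights now [3 2 0 0 0 0], max=3
Drop 2: Z rot2 at col 1 lands with bottom-row=1; cleared 0 line(s) (total 0); column heights now [3 3 3 2 0 0], max=3
Drop 3: O rot1 at col 0 lands with bottom-row=3; cleared 0 line(s) (total 0); column heights now [5 5 3 2 0 0], max=5
Drop 4: L rot2 at col 0 lands with bottom-row=5; cleared 0 line(s) (total 0); column heights now [7 7 7 2 0 0], max=7
Drop 5: L rot1 at col 1 lands with bottom-row=7; cleared 0 line(s) (total 0); column heights now [7 10 8 2 0 0], max=10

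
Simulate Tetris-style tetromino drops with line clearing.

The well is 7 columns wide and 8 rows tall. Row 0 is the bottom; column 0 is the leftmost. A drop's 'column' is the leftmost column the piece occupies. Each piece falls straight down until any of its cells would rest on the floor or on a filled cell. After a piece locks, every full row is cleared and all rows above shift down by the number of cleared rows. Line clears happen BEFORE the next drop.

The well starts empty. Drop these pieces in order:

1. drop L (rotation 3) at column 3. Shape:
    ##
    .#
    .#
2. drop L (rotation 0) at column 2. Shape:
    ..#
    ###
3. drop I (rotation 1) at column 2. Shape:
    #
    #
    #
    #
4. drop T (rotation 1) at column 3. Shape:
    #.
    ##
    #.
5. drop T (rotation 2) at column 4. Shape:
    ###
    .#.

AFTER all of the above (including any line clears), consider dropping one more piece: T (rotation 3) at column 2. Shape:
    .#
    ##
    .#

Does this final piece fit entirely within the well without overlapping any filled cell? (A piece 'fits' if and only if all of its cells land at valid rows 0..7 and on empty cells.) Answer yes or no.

Drop 1: L rot3 at col 3 lands with bottom-row=0; cleared 0 line(s) (total 0); column heights now [0 0 0 3 3 0 0], max=3
Drop 2: L rot0 at col 2 lands with bottom-row=3; cleared 0 line(s) (total 0); column heights now [0 0 4 4 5 0 0], max=5
Drop 3: I rot1 at col 2 lands with bottom-row=4; cleared 0 line(s) (total 0); column heights now [0 0 8 4 5 0 0], max=8
Drop 4: T rot1 at col 3 lands with bottom-row=4; cleared 0 line(s) (total 0); column heights now [0 0 8 7 6 0 0], max=8
Drop 5: T rot2 at col 4 lands with bottom-row=5; cleared 0 line(s) (total 0); column heights now [0 0 8 7 7 7 7], max=8
Test piece T rot3 at col 2 (width 2): heights before test = [0 0 8 7 7 7 7]; fits = False

Answer: no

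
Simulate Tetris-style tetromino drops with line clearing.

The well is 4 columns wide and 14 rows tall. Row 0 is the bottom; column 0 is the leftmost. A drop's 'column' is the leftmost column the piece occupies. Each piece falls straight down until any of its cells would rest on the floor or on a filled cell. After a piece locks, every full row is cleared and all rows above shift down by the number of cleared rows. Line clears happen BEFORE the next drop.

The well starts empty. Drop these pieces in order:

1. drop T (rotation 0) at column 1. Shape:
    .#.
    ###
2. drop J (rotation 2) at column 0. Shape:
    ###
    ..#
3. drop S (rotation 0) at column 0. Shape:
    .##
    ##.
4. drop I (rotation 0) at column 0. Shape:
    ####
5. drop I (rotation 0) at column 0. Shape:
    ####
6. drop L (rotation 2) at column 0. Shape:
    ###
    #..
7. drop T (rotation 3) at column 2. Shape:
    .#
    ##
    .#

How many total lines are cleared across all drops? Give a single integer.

Answer: 3

Derivation:
Drop 1: T rot0 at col 1 lands with bottom-row=0; cleared 0 line(s) (total 0); column heights now [0 1 2 1], max=2
Drop 2: J rot2 at col 0 lands with bottom-row=2; cleared 0 line(s) (total 0); column heights now [4 4 4 1], max=4
Drop 3: S rot0 at col 0 lands with bottom-row=4; cleared 0 line(s) (total 0); column heights now [5 6 6 1], max=6
Drop 4: I rot0 at col 0 lands with bottom-row=6; cleared 1 line(s) (total 1); column heights now [5 6 6 1], max=6
Drop 5: I rot0 at col 0 lands with bottom-row=6; cleared 1 line(s) (total 2); column heights now [5 6 6 1], max=6
Drop 6: L rot2 at col 0 lands with bottom-row=5; cleared 0 line(s) (total 2); column heights now [7 7 7 1], max=7
Drop 7: T rot3 at col 2 lands with bottom-row=6; cleared 1 line(s) (total 3); column heights now [6 6 7 8], max=8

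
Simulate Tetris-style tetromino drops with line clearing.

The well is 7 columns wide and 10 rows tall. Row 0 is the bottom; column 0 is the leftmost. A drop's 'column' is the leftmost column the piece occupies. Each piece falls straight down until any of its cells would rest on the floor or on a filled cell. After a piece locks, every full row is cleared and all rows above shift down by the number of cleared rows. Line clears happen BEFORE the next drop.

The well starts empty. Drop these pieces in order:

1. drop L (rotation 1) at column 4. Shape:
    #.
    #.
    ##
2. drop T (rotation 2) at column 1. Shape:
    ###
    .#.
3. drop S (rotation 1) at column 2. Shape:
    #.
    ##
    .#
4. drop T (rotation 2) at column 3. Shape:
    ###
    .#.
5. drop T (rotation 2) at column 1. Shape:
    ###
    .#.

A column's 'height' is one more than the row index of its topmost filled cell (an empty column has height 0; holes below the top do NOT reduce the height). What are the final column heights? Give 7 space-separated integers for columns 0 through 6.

Answer: 0 7 7 7 5 5 0

Derivation:
Drop 1: L rot1 at col 4 lands with bottom-row=0; cleared 0 line(s) (total 0); column heights now [0 0 0 0 3 1 0], max=3
Drop 2: T rot2 at col 1 lands with bottom-row=0; cleared 0 line(s) (total 0); column heights now [0 2 2 2 3 1 0], max=3
Drop 3: S rot1 at col 2 lands with bottom-row=2; cleared 0 line(s) (total 0); column heights now [0 2 5 4 3 1 0], max=5
Drop 4: T rot2 at col 3 lands with bottom-row=3; cleared 0 line(s) (total 0); column heights now [0 2 5 5 5 5 0], max=5
Drop 5: T rot2 at col 1 lands with bottom-row=5; cleared 0 line(s) (total 0); column heights now [0 7 7 7 5 5 0], max=7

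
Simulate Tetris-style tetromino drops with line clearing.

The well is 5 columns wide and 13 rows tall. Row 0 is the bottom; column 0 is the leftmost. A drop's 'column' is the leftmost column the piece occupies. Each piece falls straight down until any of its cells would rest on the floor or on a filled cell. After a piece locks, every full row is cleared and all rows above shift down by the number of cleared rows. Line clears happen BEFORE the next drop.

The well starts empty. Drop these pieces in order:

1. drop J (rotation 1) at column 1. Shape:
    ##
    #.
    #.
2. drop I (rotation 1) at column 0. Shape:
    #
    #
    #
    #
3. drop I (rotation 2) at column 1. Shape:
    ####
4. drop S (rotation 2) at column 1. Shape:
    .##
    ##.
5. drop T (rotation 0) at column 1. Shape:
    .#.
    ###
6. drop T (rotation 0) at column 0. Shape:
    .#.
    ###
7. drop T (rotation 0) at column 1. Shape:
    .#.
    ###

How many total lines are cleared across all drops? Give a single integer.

Answer: 1

Derivation:
Drop 1: J rot1 at col 1 lands with bottom-row=0; cleared 0 line(s) (total 0); column heights now [0 3 3 0 0], max=3
Drop 2: I rot1 at col 0 lands with bottom-row=0; cleared 0 line(s) (total 0); column heights now [4 3 3 0 0], max=4
Drop 3: I rot2 at col 1 lands with bottom-row=3; cleared 1 line(s) (total 1); column heights now [3 3 3 0 0], max=3
Drop 4: S rot2 at col 1 lands with bottom-row=3; cleared 0 line(s) (total 1); column heights now [3 4 5 5 0], max=5
Drop 5: T rot0 at col 1 lands with bottom-row=5; cleared 0 line(s) (total 1); column heights now [3 6 7 6 0], max=7
Drop 6: T rot0 at col 0 lands with bottom-row=7; cleared 0 line(s) (total 1); column heights now [8 9 8 6 0], max=9
Drop 7: T rot0 at col 1 lands with bottom-row=9; cleared 0 line(s) (total 1); column heights now [8 10 11 10 0], max=11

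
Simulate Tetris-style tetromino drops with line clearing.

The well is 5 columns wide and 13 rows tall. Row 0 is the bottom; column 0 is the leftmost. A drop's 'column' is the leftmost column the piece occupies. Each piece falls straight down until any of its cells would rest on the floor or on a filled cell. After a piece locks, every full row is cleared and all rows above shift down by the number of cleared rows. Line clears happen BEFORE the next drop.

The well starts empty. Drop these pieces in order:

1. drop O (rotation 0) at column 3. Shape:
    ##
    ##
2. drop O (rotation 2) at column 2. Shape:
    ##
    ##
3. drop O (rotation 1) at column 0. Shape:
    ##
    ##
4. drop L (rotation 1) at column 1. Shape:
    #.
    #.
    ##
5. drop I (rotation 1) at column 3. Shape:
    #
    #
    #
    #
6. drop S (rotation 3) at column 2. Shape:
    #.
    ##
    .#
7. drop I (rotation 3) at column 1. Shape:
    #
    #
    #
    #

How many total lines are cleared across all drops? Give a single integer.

Answer: 0

Derivation:
Drop 1: O rot0 at col 3 lands with bottom-row=0; cleared 0 line(s) (total 0); column heights now [0 0 0 2 2], max=2
Drop 2: O rot2 at col 2 lands with bottom-row=2; cleared 0 line(s) (total 0); column heights now [0 0 4 4 2], max=4
Drop 3: O rot1 at col 0 lands with bottom-row=0; cleared 0 line(s) (total 0); column heights now [2 2 4 4 2], max=4
Drop 4: L rot1 at col 1 lands with bottom-row=4; cleared 0 line(s) (total 0); column heights now [2 7 5 4 2], max=7
Drop 5: I rot1 at col 3 lands with bottom-row=4; cleared 0 line(s) (total 0); column heights now [2 7 5 8 2], max=8
Drop 6: S rot3 at col 2 lands with bottom-row=8; cleared 0 line(s) (total 0); column heights now [2 7 11 10 2], max=11
Drop 7: I rot3 at col 1 lands with bottom-row=7; cleared 0 line(s) (total 0); column heights now [2 11 11 10 2], max=11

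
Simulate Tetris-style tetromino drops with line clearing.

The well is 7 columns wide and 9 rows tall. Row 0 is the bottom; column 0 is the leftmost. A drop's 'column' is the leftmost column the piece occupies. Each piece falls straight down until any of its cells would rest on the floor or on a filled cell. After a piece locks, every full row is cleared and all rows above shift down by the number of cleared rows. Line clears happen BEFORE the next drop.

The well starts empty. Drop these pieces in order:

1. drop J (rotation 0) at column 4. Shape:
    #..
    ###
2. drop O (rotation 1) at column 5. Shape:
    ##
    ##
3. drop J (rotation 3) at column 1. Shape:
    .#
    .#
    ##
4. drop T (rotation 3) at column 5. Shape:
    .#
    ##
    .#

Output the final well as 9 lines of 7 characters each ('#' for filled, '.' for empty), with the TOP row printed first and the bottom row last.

Drop 1: J rot0 at col 4 lands with bottom-row=0; cleared 0 line(s) (total 0); column heights now [0 0 0 0 2 1 1], max=2
Drop 2: O rot1 at col 5 lands with bottom-row=1; cleared 0 line(s) (total 0); column heights now [0 0 0 0 2 3 3], max=3
Drop 3: J rot3 at col 1 lands with bottom-row=0; cleared 0 line(s) (total 0); column heights now [0 1 3 0 2 3 3], max=3
Drop 4: T rot3 at col 5 lands with bottom-row=3; cleared 0 line(s) (total 0); column heights now [0 1 3 0 2 5 6], max=6

Answer: .......
.......
.......
......#
.....##
......#
..#..##
..#.###
.##.###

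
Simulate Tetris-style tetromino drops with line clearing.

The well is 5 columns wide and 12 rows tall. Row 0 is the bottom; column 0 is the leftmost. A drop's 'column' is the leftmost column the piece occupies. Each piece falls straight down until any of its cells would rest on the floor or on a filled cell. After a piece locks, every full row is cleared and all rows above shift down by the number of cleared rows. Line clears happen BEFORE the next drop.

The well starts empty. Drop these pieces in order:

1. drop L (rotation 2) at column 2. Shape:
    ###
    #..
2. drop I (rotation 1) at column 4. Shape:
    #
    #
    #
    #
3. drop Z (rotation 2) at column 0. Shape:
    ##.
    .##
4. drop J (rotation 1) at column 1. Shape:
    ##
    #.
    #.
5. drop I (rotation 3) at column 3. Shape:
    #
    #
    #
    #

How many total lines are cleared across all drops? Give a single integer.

Drop 1: L rot2 at col 2 lands with bottom-row=0; cleared 0 line(s) (total 0); column heights now [0 0 2 2 2], max=2
Drop 2: I rot1 at col 4 lands with bottom-row=2; cleared 0 line(s) (total 0); column heights now [0 0 2 2 6], max=6
Drop 3: Z rot2 at col 0 lands with bottom-row=2; cleared 0 line(s) (total 0); column heights now [4 4 3 2 6], max=6
Drop 4: J rot1 at col 1 lands with bottom-row=4; cleared 0 line(s) (total 0); column heights now [4 7 7 2 6], max=7
Drop 5: I rot3 at col 3 lands with bottom-row=2; cleared 0 line(s) (total 0); column heights now [4 7 7 6 6], max=7

Answer: 0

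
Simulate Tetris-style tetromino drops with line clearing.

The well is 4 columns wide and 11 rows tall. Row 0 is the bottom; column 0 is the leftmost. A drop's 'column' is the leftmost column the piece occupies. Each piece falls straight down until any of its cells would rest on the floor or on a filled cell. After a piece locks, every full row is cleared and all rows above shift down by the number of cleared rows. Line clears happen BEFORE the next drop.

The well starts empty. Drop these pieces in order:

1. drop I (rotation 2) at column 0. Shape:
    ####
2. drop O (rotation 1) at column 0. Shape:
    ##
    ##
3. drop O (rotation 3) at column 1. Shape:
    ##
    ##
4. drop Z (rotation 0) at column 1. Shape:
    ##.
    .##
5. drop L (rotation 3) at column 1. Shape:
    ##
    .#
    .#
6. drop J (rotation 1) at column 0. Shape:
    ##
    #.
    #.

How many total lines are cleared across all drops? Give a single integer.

Drop 1: I rot2 at col 0 lands with bottom-row=0; cleared 1 line(s) (total 1); column heights now [0 0 0 0], max=0
Drop 2: O rot1 at col 0 lands with bottom-row=0; cleared 0 line(s) (total 1); column heights now [2 2 0 0], max=2
Drop 3: O rot3 at col 1 lands with bottom-row=2; cleared 0 line(s) (total 1); column heights now [2 4 4 0], max=4
Drop 4: Z rot0 at col 1 lands with bottom-row=4; cleared 0 line(s) (total 1); column heights now [2 6 6 5], max=6
Drop 5: L rot3 at col 1 lands with bottom-row=6; cleared 0 line(s) (total 1); column heights now [2 9 9 5], max=9
Drop 6: J rot1 at col 0 lands with bottom-row=7; cleared 0 line(s) (total 1); column heights now [10 10 9 5], max=10

Answer: 1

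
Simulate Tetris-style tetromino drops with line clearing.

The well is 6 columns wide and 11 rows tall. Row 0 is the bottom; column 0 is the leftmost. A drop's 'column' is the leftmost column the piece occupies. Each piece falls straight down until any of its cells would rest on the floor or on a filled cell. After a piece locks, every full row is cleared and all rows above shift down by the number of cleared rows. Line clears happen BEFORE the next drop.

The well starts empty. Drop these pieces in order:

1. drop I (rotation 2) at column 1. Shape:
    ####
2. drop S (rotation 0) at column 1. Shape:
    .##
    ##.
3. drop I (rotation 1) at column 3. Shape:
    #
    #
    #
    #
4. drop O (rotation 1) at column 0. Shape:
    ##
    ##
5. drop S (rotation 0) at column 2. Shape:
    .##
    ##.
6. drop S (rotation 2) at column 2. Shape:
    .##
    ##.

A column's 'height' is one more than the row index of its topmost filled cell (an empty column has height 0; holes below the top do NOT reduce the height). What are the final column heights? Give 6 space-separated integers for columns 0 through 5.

Answer: 4 4 10 11 11 0

Derivation:
Drop 1: I rot2 at col 1 lands with bottom-row=0; cleared 0 line(s) (total 0); column heights now [0 1 1 1 1 0], max=1
Drop 2: S rot0 at col 1 lands with bottom-row=1; cleared 0 line(s) (total 0); column heights now [0 2 3 3 1 0], max=3
Drop 3: I rot1 at col 3 lands with bottom-row=3; cleared 0 line(s) (total 0); column heights now [0 2 3 7 1 0], max=7
Drop 4: O rot1 at col 0 lands with bottom-row=2; cleared 0 line(s) (total 0); column heights now [4 4 3 7 1 0], max=7
Drop 5: S rot0 at col 2 lands with bottom-row=7; cleared 0 line(s) (total 0); column heights now [4 4 8 9 9 0], max=9
Drop 6: S rot2 at col 2 lands with bottom-row=9; cleared 0 line(s) (total 0); column heights now [4 4 10 11 11 0], max=11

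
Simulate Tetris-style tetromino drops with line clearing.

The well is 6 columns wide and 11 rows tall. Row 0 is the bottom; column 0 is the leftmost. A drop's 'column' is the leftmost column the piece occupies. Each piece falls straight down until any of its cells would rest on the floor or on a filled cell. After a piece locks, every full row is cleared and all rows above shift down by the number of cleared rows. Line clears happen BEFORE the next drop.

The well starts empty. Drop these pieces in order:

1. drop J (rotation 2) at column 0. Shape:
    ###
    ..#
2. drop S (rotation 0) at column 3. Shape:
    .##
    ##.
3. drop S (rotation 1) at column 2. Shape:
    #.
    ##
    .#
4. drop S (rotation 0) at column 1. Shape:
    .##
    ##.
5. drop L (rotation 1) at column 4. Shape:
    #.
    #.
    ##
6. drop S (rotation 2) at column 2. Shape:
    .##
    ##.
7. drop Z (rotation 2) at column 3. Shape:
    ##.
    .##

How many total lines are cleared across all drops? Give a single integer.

Drop 1: J rot2 at col 0 lands with bottom-row=0; cleared 0 line(s) (total 0); column heights now [2 2 2 0 0 0], max=2
Drop 2: S rot0 at col 3 lands with bottom-row=0; cleared 0 line(s) (total 0); column heights now [2 2 2 1 2 2], max=2
Drop 3: S rot1 at col 2 lands with bottom-row=1; cleared 1 line(s) (total 1); column heights now [0 0 3 2 1 0], max=3
Drop 4: S rot0 at col 1 lands with bottom-row=3; cleared 0 line(s) (total 1); column heights now [0 4 5 5 1 0], max=5
Drop 5: L rot1 at col 4 lands with bottom-row=1; cleared 0 line(s) (total 1); column heights now [0 4 5 5 4 2], max=5
Drop 6: S rot2 at col 2 lands with bottom-row=5; cleared 0 line(s) (total 1); column heights now [0 4 6 7 7 2], max=7
Drop 7: Z rot2 at col 3 lands with bottom-row=7; cleared 0 line(s) (total 1); column heights now [0 4 6 9 9 8], max=9

Answer: 1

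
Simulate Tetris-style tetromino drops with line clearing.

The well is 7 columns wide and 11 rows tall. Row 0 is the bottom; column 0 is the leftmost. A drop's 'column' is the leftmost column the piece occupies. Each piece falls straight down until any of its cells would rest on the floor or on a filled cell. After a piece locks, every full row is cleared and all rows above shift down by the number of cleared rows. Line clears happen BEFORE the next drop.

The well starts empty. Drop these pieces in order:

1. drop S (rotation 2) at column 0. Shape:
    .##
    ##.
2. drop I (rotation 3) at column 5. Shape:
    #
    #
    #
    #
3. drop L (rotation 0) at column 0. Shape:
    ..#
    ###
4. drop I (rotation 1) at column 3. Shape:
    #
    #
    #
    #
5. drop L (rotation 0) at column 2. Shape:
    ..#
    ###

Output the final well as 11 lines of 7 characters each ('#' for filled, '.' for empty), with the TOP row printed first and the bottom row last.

Answer: .......
.......
.......
.......
.......
....#..
..###..
..##.#.
####.#.
.###.#.
##.#.#.

Derivation:
Drop 1: S rot2 at col 0 lands with bottom-row=0; cleared 0 line(s) (total 0); column heights now [1 2 2 0 0 0 0], max=2
Drop 2: I rot3 at col 5 lands with bottom-row=0; cleared 0 line(s) (total 0); column heights now [1 2 2 0 0 4 0], max=4
Drop 3: L rot0 at col 0 lands with bottom-row=2; cleared 0 line(s) (total 0); column heights now [3 3 4 0 0 4 0], max=4
Drop 4: I rot1 at col 3 lands with bottom-row=0; cleared 0 line(s) (total 0); column heights now [3 3 4 4 0 4 0], max=4
Drop 5: L rot0 at col 2 lands with bottom-row=4; cleared 0 line(s) (total 0); column heights now [3 3 5 5 6 4 0], max=6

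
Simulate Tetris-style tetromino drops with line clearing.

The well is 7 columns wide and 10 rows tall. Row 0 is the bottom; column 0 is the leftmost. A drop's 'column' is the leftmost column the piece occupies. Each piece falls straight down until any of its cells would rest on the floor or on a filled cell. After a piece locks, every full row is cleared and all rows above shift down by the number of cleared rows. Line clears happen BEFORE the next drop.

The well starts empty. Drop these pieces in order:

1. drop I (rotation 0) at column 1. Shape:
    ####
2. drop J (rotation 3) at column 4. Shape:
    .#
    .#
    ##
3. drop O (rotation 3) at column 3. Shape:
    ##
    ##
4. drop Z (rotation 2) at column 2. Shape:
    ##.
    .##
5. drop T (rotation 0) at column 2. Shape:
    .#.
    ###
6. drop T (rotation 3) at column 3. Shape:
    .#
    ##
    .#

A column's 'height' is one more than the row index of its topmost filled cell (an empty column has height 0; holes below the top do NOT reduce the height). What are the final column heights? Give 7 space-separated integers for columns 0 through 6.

Drop 1: I rot0 at col 1 lands with bottom-row=0; cleared 0 line(s) (total 0); column heights now [0 1 1 1 1 0 0], max=1
Drop 2: J rot3 at col 4 lands with bottom-row=1; cleared 0 line(s) (total 0); column heights now [0 1 1 1 2 4 0], max=4
Drop 3: O rot3 at col 3 lands with bottom-row=2; cleared 0 line(s) (total 0); column heights now [0 1 1 4 4 4 0], max=4
Drop 4: Z rot2 at col 2 lands with bottom-row=4; cleared 0 line(s) (total 0); column heights now [0 1 6 6 5 4 0], max=6
Drop 5: T rot0 at col 2 lands with bottom-row=6; cleared 0 line(s) (total 0); column heights now [0 1 7 8 7 4 0], max=8
Drop 6: T rot3 at col 3 lands with bottom-row=7; cleared 0 line(s) (total 0); column heights now [0 1 7 9 10 4 0], max=10

Answer: 0 1 7 9 10 4 0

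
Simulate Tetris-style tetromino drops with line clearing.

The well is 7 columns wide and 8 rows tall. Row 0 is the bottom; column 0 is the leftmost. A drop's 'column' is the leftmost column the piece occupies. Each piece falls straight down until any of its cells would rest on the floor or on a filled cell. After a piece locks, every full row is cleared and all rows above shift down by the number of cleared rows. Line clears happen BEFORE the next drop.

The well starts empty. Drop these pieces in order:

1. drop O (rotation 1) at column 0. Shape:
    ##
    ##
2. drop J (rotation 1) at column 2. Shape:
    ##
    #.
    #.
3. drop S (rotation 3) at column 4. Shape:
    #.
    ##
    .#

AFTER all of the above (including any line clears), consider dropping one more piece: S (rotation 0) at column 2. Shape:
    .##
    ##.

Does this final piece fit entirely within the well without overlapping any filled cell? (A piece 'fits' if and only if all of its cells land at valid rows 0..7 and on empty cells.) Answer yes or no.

Drop 1: O rot1 at col 0 lands with bottom-row=0; cleared 0 line(s) (total 0); column heights now [2 2 0 0 0 0 0], max=2
Drop 2: J rot1 at col 2 lands with bottom-row=0; cleared 0 line(s) (total 0); column heights now [2 2 3 3 0 0 0], max=3
Drop 3: S rot3 at col 4 lands with bottom-row=0; cleared 0 line(s) (total 0); column heights now [2 2 3 3 3 2 0], max=3
Test piece S rot0 at col 2 (width 3): heights before test = [2 2 3 3 3 2 0]; fits = True

Answer: yes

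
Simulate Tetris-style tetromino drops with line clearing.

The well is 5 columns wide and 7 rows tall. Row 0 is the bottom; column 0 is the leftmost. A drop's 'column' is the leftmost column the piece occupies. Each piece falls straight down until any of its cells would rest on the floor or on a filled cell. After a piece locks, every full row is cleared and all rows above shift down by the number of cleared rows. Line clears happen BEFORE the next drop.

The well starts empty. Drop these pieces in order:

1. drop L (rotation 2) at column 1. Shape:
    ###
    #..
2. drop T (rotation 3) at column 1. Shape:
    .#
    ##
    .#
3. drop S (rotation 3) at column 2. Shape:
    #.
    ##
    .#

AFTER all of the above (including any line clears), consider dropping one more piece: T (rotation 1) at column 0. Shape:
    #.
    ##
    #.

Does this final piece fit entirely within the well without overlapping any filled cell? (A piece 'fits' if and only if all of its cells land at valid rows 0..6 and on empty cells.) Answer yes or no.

Drop 1: L rot2 at col 1 lands with bottom-row=0; cleared 0 line(s) (total 0); column heights now [0 2 2 2 0], max=2
Drop 2: T rot3 at col 1 lands with bottom-row=2; cleared 0 line(s) (total 0); column heights now [0 4 5 2 0], max=5
Drop 3: S rot3 at col 2 lands with bottom-row=4; cleared 0 line(s) (total 0); column heights now [0 4 7 6 0], max=7
Test piece T rot1 at col 0 (width 2): heights before test = [0 4 7 6 0]; fits = True

Answer: yes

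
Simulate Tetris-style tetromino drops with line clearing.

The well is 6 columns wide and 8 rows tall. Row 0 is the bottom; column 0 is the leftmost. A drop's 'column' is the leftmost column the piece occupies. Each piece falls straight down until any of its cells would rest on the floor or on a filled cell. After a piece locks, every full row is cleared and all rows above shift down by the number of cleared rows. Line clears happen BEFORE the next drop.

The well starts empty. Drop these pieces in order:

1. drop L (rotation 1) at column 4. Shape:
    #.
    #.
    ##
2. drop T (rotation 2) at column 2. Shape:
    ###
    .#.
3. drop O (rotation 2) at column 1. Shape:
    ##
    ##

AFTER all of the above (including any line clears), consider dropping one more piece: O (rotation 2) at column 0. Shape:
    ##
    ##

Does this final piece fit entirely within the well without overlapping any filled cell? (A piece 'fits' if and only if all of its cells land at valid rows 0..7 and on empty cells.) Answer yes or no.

Answer: yes

Derivation:
Drop 1: L rot1 at col 4 lands with bottom-row=0; cleared 0 line(s) (total 0); column heights now [0 0 0 0 3 1], max=3
Drop 2: T rot2 at col 2 lands with bottom-row=2; cleared 0 line(s) (total 0); column heights now [0 0 4 4 4 1], max=4
Drop 3: O rot2 at col 1 lands with bottom-row=4; cleared 0 line(s) (total 0); column heights now [0 6 6 4 4 1], max=6
Test piece O rot2 at col 0 (width 2): heights before test = [0 6 6 4 4 1]; fits = True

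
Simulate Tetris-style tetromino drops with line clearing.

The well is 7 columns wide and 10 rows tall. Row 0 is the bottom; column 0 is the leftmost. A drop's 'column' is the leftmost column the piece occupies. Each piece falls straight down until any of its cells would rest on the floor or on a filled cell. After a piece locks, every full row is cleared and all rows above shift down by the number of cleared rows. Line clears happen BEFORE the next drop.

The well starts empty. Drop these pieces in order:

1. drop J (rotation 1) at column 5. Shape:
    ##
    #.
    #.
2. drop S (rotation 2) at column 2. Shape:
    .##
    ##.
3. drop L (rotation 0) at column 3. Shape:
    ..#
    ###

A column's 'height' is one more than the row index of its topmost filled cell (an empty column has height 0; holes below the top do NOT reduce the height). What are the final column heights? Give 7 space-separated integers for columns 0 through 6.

Answer: 0 0 1 4 4 5 3

Derivation:
Drop 1: J rot1 at col 5 lands with bottom-row=0; cleared 0 line(s) (total 0); column heights now [0 0 0 0 0 3 3], max=3
Drop 2: S rot2 at col 2 lands with bottom-row=0; cleared 0 line(s) (total 0); column heights now [0 0 1 2 2 3 3], max=3
Drop 3: L rot0 at col 3 lands with bottom-row=3; cleared 0 line(s) (total 0); column heights now [0 0 1 4 4 5 3], max=5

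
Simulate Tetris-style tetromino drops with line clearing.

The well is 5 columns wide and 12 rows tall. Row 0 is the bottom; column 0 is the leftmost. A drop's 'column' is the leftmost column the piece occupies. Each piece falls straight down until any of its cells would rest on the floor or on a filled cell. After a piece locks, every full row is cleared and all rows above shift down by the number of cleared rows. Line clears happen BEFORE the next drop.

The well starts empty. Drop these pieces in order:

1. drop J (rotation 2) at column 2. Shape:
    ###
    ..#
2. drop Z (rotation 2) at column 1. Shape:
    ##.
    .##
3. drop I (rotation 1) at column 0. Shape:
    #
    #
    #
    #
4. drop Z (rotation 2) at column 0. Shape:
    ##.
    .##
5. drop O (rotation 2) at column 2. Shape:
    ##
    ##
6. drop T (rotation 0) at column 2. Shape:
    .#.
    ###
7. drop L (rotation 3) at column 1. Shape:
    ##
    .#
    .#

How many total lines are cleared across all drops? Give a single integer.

Answer: 0

Derivation:
Drop 1: J rot2 at col 2 lands with bottom-row=0; cleared 0 line(s) (total 0); column heights now [0 0 2 2 2], max=2
Drop 2: Z rot2 at col 1 lands with bottom-row=2; cleared 0 line(s) (total 0); column heights now [0 4 4 3 2], max=4
Drop 3: I rot1 at col 0 lands with bottom-row=0; cleared 0 line(s) (total 0); column heights now [4 4 4 3 2], max=4
Drop 4: Z rot2 at col 0 lands with bottom-row=4; cleared 0 line(s) (total 0); column heights now [6 6 5 3 2], max=6
Drop 5: O rot2 at col 2 lands with bottom-row=5; cleared 0 line(s) (total 0); column heights now [6 6 7 7 2], max=7
Drop 6: T rot0 at col 2 lands with bottom-row=7; cleared 0 line(s) (total 0); column heights now [6 6 8 9 8], max=9
Drop 7: L rot3 at col 1 lands with bottom-row=8; cleared 0 line(s) (total 0); column heights now [6 11 11 9 8], max=11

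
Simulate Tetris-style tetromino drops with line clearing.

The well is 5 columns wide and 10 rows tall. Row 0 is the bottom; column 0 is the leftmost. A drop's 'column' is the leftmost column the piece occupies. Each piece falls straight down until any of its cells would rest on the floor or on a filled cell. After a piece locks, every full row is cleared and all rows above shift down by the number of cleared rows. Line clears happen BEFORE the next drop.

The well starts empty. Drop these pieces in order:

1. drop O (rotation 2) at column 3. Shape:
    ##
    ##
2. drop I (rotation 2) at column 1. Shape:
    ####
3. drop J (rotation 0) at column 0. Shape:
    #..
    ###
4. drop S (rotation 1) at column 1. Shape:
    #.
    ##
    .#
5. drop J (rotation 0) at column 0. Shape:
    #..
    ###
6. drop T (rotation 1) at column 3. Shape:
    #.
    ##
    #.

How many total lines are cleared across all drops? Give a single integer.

Drop 1: O rot2 at col 3 lands with bottom-row=0; cleared 0 line(s) (total 0); column heights now [0 0 0 2 2], max=2
Drop 2: I rot2 at col 1 lands with bottom-row=2; cleared 0 line(s) (total 0); column heights now [0 3 3 3 3], max=3
Drop 3: J rot0 at col 0 lands with bottom-row=3; cleared 0 line(s) (total 0); column heights now [5 4 4 3 3], max=5
Drop 4: S rot1 at col 1 lands with bottom-row=4; cleared 0 line(s) (total 0); column heights now [5 7 6 3 3], max=7
Drop 5: J rot0 at col 0 lands with bottom-row=7; cleared 0 line(s) (total 0); column heights now [9 8 8 3 3], max=9
Drop 6: T rot1 at col 3 lands with bottom-row=3; cleared 0 line(s) (total 0); column heights now [9 8 8 6 5], max=9

Answer: 0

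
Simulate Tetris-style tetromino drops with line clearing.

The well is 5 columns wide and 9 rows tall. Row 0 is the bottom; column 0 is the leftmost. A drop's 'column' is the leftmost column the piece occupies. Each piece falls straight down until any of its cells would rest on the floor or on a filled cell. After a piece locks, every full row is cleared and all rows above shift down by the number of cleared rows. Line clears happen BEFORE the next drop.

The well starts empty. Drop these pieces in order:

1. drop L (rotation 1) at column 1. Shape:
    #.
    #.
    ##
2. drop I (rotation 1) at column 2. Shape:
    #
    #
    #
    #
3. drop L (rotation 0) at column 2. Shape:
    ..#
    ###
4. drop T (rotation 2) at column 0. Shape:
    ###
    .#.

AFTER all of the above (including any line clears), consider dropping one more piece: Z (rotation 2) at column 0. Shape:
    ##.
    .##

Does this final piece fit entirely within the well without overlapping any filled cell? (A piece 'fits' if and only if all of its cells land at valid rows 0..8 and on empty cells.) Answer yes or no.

Drop 1: L rot1 at col 1 lands with bottom-row=0; cleared 0 line(s) (total 0); column heights now [0 3 1 0 0], max=3
Drop 2: I rot1 at col 2 lands with bottom-row=1; cleared 0 line(s) (total 0); column heights now [0 3 5 0 0], max=5
Drop 3: L rot0 at col 2 lands with bottom-row=5; cleared 0 line(s) (total 0); column heights now [0 3 6 6 7], max=7
Drop 4: T rot2 at col 0 lands with bottom-row=5; cleared 0 line(s) (total 0); column heights now [7 7 7 6 7], max=7
Test piece Z rot2 at col 0 (width 3): heights before test = [7 7 7 6 7]; fits = True

Answer: yes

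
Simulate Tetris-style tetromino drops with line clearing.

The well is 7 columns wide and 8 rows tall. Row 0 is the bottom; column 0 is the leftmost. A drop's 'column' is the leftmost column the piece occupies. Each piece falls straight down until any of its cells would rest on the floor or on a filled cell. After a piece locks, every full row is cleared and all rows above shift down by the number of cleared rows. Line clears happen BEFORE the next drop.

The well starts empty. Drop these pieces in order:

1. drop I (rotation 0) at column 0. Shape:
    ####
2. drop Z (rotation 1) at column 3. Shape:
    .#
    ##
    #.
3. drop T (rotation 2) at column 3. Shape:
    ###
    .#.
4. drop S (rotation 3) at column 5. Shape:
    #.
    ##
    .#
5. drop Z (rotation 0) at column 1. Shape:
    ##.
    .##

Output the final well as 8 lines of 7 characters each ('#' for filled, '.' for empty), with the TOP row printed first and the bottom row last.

Answer: .##..#.
..##.##
...####
....#..
....#..
...##..
...#...
####...

Derivation:
Drop 1: I rot0 at col 0 lands with bottom-row=0; cleared 0 line(s) (total 0); column heights now [1 1 1 1 0 0 0], max=1
Drop 2: Z rot1 at col 3 lands with bottom-row=1; cleared 0 line(s) (total 0); column heights now [1 1 1 3 4 0 0], max=4
Drop 3: T rot2 at col 3 lands with bottom-row=4; cleared 0 line(s) (total 0); column heights now [1 1 1 6 6 6 0], max=6
Drop 4: S rot3 at col 5 lands with bottom-row=5; cleared 0 line(s) (total 0); column heights now [1 1 1 6 6 8 7], max=8
Drop 5: Z rot0 at col 1 lands with bottom-row=6; cleared 0 line(s) (total 0); column heights now [1 8 8 7 6 8 7], max=8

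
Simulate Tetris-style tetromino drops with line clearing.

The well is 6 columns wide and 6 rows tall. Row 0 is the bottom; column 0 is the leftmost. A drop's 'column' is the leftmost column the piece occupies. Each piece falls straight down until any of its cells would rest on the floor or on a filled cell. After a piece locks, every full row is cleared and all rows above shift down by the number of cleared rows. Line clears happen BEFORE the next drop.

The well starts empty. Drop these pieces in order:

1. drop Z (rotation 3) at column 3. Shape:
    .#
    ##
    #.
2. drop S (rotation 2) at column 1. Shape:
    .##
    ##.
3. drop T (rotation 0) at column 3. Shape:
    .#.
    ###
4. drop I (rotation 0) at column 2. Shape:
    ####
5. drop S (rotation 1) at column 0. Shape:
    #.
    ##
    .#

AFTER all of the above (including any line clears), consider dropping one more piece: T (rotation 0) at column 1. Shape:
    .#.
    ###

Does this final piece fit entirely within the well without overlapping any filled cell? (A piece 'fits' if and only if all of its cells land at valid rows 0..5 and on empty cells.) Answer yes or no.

Drop 1: Z rot3 at col 3 lands with bottom-row=0; cleared 0 line(s) (total 0); column heights now [0 0 0 2 3 0], max=3
Drop 2: S rot2 at col 1 lands with bottom-row=1; cleared 0 line(s) (total 0); column heights now [0 2 3 3 3 0], max=3
Drop 3: T rot0 at col 3 lands with bottom-row=3; cleared 0 line(s) (total 0); column heights now [0 2 3 4 5 4], max=5
Drop 4: I rot0 at col 2 lands with bottom-row=5; cleared 0 line(s) (total 0); column heights now [0 2 6 6 6 6], max=6
Drop 5: S rot1 at col 0 lands with bottom-row=2; cleared 0 line(s) (total 0); column heights now [5 4 6 6 6 6], max=6
Test piece T rot0 at col 1 (width 3): heights before test = [5 4 6 6 6 6]; fits = False

Answer: no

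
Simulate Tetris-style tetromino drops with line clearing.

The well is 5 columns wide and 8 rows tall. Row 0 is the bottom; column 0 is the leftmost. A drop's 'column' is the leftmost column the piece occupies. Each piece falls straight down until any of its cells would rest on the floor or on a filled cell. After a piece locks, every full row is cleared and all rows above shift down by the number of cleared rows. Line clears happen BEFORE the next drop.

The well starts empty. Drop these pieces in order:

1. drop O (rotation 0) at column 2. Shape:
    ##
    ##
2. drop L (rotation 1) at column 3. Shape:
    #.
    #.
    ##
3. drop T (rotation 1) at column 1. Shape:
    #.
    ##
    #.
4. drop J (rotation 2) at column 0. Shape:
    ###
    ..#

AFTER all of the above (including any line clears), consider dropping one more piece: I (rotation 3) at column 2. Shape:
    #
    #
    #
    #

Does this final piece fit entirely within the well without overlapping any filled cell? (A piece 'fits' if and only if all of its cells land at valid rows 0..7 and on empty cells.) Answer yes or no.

Answer: no

Derivation:
Drop 1: O rot0 at col 2 lands with bottom-row=0; cleared 0 line(s) (total 0); column heights now [0 0 2 2 0], max=2
Drop 2: L rot1 at col 3 lands with bottom-row=2; cleared 0 line(s) (total 0); column heights now [0 0 2 5 3], max=5
Drop 3: T rot1 at col 1 lands with bottom-row=1; cleared 0 line(s) (total 0); column heights now [0 4 3 5 3], max=5
Drop 4: J rot2 at col 0 lands with bottom-row=3; cleared 0 line(s) (total 0); column heights now [5 5 5 5 3], max=5
Test piece I rot3 at col 2 (width 1): heights before test = [5 5 5 5 3]; fits = False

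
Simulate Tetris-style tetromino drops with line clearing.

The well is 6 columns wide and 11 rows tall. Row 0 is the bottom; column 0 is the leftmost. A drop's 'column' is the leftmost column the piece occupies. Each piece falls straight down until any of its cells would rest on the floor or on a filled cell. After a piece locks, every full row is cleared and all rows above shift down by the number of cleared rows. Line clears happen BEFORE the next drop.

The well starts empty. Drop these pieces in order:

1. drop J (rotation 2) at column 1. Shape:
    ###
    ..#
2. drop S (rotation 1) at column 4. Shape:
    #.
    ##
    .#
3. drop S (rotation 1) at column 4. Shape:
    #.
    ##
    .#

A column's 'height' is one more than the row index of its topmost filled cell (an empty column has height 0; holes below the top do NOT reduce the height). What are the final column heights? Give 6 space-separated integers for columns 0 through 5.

Drop 1: J rot2 at col 1 lands with bottom-row=0; cleared 0 line(s) (total 0); column heights now [0 2 2 2 0 0], max=2
Drop 2: S rot1 at col 4 lands with bottom-row=0; cleared 0 line(s) (total 0); column heights now [0 2 2 2 3 2], max=3
Drop 3: S rot1 at col 4 lands with bottom-row=2; cleared 0 line(s) (total 0); column heights now [0 2 2 2 5 4], max=5

Answer: 0 2 2 2 5 4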